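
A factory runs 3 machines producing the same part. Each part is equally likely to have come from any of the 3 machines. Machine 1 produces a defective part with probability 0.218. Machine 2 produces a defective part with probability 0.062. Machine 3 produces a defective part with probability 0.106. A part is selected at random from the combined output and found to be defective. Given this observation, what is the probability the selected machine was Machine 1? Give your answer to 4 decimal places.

Posterior probability ≈ 0.5648

P(defective|M1) = 0.218; P(defective|M2) = 0.062; P(defective|M3) = 0.106.
Prior × likelihood for each source: 0.333333·0.218=0.07267, 0.333333·0.062=0.02067, 0.333333·0.106=0.03533. Summing gives P(defective) = 0.12867.
P(Machine 1 | defective) = 0.07267 / 0.12867 = 0.5648.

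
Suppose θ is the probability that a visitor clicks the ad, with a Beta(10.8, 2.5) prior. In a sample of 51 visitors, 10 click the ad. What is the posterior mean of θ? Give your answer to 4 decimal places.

Posterior mean ≈ 0.3235

Observing 10 successes and 41 failures updates Beta(10.8, 2.5) by adding the success and failure counts to the two shape parameters: α = 10.8+10 = 20.8, β = 2.5+41 = 43.5.
Posterior mean = α/(α+β) = 20.8/64.3 = 0.3235.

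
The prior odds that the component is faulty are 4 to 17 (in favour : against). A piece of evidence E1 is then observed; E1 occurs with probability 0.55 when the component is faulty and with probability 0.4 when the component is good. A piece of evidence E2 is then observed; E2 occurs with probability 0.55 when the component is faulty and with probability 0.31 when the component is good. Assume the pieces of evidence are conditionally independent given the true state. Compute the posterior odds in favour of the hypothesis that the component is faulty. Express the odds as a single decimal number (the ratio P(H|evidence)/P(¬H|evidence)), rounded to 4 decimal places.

Prior odds = 4/17 = 0.23529. In log-odds, ln(0.23529) = -1.4469.
Add log likelihood ratios: ln(1.3750) + ln(1.7742) = 0.89180.
Posterior log-odds = -0.55512, so posterior odds = exp(-0.55512) = 0.57400.

Posterior odds ≈ 0.5740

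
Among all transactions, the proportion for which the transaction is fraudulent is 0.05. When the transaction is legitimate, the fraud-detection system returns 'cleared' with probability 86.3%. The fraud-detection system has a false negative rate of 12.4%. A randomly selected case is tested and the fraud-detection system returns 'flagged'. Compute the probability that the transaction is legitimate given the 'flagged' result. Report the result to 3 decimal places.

Let H be the event that the transaction is fraudulent. P(H) = 0.05, so P(¬H) = 0.95. With E the 'flagged' result, P(E|H) = 0.876 and P(E|¬H) = 0.137.
P(E) = 0.876·0.05 + 0.137·0.95 = 0.043800 + 0.13015 = 0.17395.
By Bayes' theorem, P(H|E) = 0.043800 / 0.17395 = 0.252. Hence P(¬H|E) = 1 − 0.252 = 0.748.

P(¬H | E) ≈ 0.748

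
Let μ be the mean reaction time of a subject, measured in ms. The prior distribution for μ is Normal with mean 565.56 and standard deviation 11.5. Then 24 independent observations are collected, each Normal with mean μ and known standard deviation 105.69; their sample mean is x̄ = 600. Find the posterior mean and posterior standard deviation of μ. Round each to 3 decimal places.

Prior precision 1/τ₀² = 1/11.5² = 0.00756144; data precision n/σ² = 24/105.69² = 0.00214854.
Posterior precision = 0.00756144 + 0.00214854 = 0.00970998, giving posterior SD = 1/√0.00970998 = 10.148.
Posterior mean = (0.00756144·565.56 + 0.00214854·600) / 0.00970998 = 573.181.

Posterior mean ≈ 573.181; posterior SD ≈ 10.148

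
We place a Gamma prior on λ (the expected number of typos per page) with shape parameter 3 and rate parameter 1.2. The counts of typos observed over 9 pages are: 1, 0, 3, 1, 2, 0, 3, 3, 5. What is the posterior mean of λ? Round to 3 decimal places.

Total count ∑xᵢ = 18 over n = 9 pages.
Gamma is conjugate to the Poisson likelihood: posterior is Gamma(shape = 3+18 = 21, rate = 1.2+9 = 10.2).
E[λ | data] = 21/10.2 = 2.059.

Posterior mean ≈ 2.059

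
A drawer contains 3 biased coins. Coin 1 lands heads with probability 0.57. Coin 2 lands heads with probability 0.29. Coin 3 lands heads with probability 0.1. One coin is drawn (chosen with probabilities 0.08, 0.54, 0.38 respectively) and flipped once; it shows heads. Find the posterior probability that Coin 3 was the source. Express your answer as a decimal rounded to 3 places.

Tabulate prior·likelihood by source: [1] prior 0.08, lik 0.57, product 0.04560; [2] prior 0.54, lik 0.29, product 0.1566; [3] prior 0.38, lik 0.1, product 0.03800.
Normalizing constant = 0.24020; the posterior for Coin 3 is its product over the sum, 0.03800/0.24020 = 0.158.

Posterior probability ≈ 0.158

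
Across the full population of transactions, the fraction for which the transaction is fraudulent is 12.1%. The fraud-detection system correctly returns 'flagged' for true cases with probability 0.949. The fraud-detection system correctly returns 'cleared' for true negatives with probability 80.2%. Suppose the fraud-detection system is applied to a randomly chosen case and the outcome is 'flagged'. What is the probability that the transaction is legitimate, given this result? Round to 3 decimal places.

Write H for 'the transaction is fraudulent'. Prior odds H:¬H = 0.121/0.879 = 0.13766. For the 'flagged' outcome, the likelihood ratio is 0.949/0.198 = 4.7929.
Posterior odds = 0.13766 × 4.7929 = 0.65978, so P(H|E) = 0.65978/(1+0.65978) = 0.398. Then P(¬H|E) = 1 − 0.398 = 0.602.

P(¬H | E) ≈ 0.602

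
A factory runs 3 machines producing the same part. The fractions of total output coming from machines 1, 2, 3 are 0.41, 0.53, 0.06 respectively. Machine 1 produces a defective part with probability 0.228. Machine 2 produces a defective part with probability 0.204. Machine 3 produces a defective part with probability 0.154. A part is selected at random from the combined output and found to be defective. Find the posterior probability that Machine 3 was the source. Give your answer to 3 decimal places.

Posterior probability ≈ 0.044

P(defective|M1) = 0.228; P(defective|M2) = 0.204; P(defective|M3) = 0.154.
Prior × likelihood for each source: 0.41·0.228=0.09348, 0.53·0.204=0.1081, 0.06·0.154=0.009240. Summing gives P(defective) = 0.21084.
P(Machine 3 | defective) = 0.009240 / 0.21084 = 0.044.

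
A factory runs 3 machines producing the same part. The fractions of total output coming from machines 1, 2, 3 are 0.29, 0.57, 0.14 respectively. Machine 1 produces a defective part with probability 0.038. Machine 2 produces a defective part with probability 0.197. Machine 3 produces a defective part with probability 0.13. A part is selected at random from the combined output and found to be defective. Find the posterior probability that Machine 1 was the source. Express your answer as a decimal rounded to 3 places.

P(defective|M1) = 0.038; P(defective|M2) = 0.197; P(defective|M3) = 0.13.
Prior × likelihood for each source: 0.29·0.038=0.01102, 0.57·0.197=0.1123, 0.14·0.13=0.01820. Summing gives P(defective) = 0.14151.
P(Machine 1 | defective) = 0.01102 / 0.14151 = 0.078.

Posterior probability ≈ 0.078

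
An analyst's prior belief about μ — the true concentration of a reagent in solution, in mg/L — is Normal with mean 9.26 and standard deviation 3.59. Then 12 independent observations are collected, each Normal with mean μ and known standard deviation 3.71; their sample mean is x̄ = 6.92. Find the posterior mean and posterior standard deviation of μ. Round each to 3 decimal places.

Posterior mean ≈ 7.111; posterior SD ≈ 1.026

Prior precision 1/τ₀² = 1/3.59² = 0.0775910; data precision n/σ² = 12/3.71² = 0.871833.
Posterior precision = 0.0775910 + 0.871833 = 0.949424, giving posterior SD = 1/√0.949424 = 1.026.
Posterior mean = (0.0775910·9.26 + 0.871833·6.92) / 0.949424 = 7.111.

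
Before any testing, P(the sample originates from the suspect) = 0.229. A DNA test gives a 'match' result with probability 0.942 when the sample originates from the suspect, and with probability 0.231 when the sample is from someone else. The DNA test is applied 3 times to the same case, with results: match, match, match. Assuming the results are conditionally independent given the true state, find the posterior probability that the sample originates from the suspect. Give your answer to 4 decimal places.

With H the event that the sample originates from the suspect, the joint likelihood of the observed sequence is P(data|H) = 0.942·0.942·0.942 = 0.83590 and P(data|¬H) = 0.231·0.231·0.231 = 0.012326.
Bayes: P(H|data) = 0.229·0.83590 / (0.229·0.83590 + 0.771·0.012326) = 0.19142/0.20092 = 0.9527.

Posterior P(H) ≈ 0.9527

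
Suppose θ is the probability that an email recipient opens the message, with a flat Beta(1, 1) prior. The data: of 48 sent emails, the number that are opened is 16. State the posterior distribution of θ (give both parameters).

The binomial likelihood is conjugate to the Beta prior: with 16 successes and 32 failures, the posterior is Beta(1+16, 1+32) = Beta(17, 33).

Posterior: Beta(17, 33)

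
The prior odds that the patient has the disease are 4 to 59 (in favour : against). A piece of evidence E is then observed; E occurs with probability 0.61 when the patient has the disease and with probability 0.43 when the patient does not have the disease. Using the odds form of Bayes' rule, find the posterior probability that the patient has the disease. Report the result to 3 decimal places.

Prior odds = 4/59 = 0.067797. In log-odds, ln(0.067797) = -2.6912.
Add log likelihood ratio: ln(1.4186) = 0.34967.
Posterior log-odds = -2.3416, so posterior odds = exp(-2.3416) = 0.096177. Converting, P(H|E) = 0.096177/1.0962 = 0.088.

Posterior probability ≈ 0.088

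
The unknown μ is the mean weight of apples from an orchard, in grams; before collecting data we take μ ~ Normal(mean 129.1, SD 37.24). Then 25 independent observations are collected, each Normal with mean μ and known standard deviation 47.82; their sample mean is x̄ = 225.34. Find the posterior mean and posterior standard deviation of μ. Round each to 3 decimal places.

Posterior mean ≈ 219.385; posterior SD ≈ 9.263

With known σ, the Normal prior is conjugate. Weight on the data is w = (n/σ²)/(n/σ² + 1/τ₀²) = 0.0109325/(0.0109325+0.00072108) = 0.93812.
Posterior mean = w·x̄ + (1−w)·μ₀ = 0.93812·225.34 + 0.061876·129.1 = 219.385. Posterior variance = 1/(0.0109325+0.00072108) = 85.8103, so SD = 9.263.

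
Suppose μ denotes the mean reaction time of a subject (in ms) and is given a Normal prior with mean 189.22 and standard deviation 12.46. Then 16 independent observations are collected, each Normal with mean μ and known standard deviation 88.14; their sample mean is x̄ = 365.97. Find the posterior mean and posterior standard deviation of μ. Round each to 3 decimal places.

Posterior mean ≈ 232.043; posterior SD ≈ 10.846

With known σ, the Normal prior is conjugate. Weight on the data is w = (n/σ²)/(n/σ² + 1/τ₀²) = 0.00205956/(0.00205956+0.00644116) = 0.24228.
Posterior mean = w·x̄ + (1−w)·μ₀ = 0.24228·365.97 + 0.75772·189.22 = 232.043. Posterior variance = 1/(0.00205956+0.00644116) = 117.637, so SD = 10.846.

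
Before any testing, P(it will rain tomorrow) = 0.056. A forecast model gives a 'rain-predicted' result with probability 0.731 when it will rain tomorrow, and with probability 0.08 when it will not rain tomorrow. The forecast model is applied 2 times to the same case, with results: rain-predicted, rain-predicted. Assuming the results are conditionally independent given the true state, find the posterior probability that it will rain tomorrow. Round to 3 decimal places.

Let H be the event that it will rain tomorrow; start with P(H) = 0.056. P('rain-predicted'|H) = 0.731, P('rain-predicted'|¬H) = 0.08.
Update on result 1 ('rain-predicted'): P(H) ← 0.731·0.0560 / (0.731·0.0560 + 0.08·0.9440) = 0.040936/0.11646 = 0.3515.
Update on result 2 ('rain-predicted'): P(H) ← 0.731·0.3515 / (0.731·0.3515 + 0.08·0.6485) = 0.25696/0.30884 = 0.8320.

Posterior P(H) ≈ 0.832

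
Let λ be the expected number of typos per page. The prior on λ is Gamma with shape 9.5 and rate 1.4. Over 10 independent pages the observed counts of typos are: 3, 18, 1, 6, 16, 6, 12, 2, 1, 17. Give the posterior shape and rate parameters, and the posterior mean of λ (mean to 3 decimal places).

Posterior: Gamma(shape=91.5, rate=11.4); mean ≈ 8.026

The Poisson likelihood adds the total count to the shape and the number of exposure periods to the rate. Here ∑xᵢ = 82 and n = 10, so shape 9.5→91.5 and rate 1.4→11.4.
E[λ | data] = 91.5/11.4 = 8.026.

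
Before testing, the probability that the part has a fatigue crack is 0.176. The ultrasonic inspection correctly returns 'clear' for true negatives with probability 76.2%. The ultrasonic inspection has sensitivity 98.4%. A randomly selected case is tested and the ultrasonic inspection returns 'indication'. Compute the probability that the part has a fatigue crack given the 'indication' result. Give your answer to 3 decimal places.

Write H for 'the part has a fatigue crack'. Prior odds H:¬H = 0.176/0.824 = 0.21359. For the 'indication' outcome, the likelihood ratio is 0.984/0.238 = 4.1345.
Posterior odds = 0.21359 × 4.1345 = 0.88309, so P(H|E) = 0.88309/(1+0.88309) = 0.469.

P(H | E) ≈ 0.469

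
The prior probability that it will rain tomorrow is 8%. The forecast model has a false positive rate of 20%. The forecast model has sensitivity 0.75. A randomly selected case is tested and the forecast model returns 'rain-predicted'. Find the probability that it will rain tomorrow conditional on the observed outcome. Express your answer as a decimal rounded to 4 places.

Write H for 'it will rain tomorrow'. Prior odds H:¬H = 0.08/0.92 = 0.086957. For the 'rain-predicted' outcome, the likelihood ratio is 0.75/0.2 = 3.7500.
Posterior odds = 0.086957 × 3.7500 = 0.32609, so P(H|E) = 0.32609/(1+0.32609) = 0.2459.

P(H | E) ≈ 0.2459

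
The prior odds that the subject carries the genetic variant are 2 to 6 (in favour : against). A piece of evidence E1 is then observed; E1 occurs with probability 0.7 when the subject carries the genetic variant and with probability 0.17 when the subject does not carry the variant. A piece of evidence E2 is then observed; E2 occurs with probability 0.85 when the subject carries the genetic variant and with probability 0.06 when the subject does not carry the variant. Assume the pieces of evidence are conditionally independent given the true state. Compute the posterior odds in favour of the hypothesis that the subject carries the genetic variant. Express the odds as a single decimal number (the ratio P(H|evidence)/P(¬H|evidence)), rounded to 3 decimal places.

Posterior odds ≈ 19.444

Prior odds = 2/6 = 0.33333.
Likelihood ratio for E1 = 0.7/0.17 = 4.1176.
Likelihood ratio for E2 = 0.85/0.06 = 14.167.
Posterior odds = prior odds × LR₁ × LR₂ = 19.444.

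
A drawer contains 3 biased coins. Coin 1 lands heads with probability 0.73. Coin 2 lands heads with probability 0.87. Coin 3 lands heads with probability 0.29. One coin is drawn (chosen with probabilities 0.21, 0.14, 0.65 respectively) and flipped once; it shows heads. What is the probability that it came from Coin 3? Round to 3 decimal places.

Tabulate prior·likelihood by source: [1] prior 0.21, lik 0.73, product 0.1533; [2] prior 0.14, lik 0.87, product 0.1218; [3] prior 0.65, lik 0.29, product 0.1885.
Normalizing constant = 0.46360; the posterior for Coin 3 is its product over the sum, 0.1885/0.46360 = 0.407.

Posterior probability ≈ 0.407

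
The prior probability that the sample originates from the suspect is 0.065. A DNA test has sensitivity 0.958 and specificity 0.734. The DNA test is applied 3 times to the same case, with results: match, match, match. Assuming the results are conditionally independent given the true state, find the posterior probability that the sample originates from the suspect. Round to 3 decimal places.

Let H be the event that the sample originates from the suspect; start with P(H) = 0.065. P('match'|H) = 0.958, P('match'|¬H) = 0.266.
Update on result 1 ('match'): P(H) ← 0.958·0.0650 / (0.958·0.0650 + 0.266·0.9350) = 0.062270/0.31098 = 0.2002.
Update on result 2 ('match'): P(H) ← 0.958·0.2002 / (0.958·0.2002 + 0.266·0.7998) = 0.19183/0.40456 = 0.4742.
Update on result 3 ('match'): P(H) ← 0.958·0.4742 / (0.958·0.4742 + 0.266·0.5258) = 0.45424/0.59412 = 0.7646.

Posterior P(H) ≈ 0.765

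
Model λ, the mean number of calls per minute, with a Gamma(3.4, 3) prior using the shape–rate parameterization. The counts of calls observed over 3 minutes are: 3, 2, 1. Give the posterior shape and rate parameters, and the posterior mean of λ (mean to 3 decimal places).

Posterior: Gamma(shape=9.4, rate=6); mean ≈ 1.567

Total count ∑xᵢ = 6 over n = 3 minutes.
Gamma is conjugate to the Poisson likelihood: posterior is Gamma(shape = 3.4+6 = 9.4, rate = 3+3 = 6).
E[λ | data] = 9.4/6 = 1.567.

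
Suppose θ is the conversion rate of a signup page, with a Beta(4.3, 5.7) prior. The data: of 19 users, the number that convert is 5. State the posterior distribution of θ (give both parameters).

Posterior: Beta(9.3, 19.7)

The binomial likelihood is conjugate to the Beta prior: with 5 successes and 14 failures, the posterior is Beta(4.3+5, 5.7+14) = Beta(9.3, 19.7).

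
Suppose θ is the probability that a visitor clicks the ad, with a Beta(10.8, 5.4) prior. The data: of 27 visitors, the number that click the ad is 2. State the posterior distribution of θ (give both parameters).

The binomial likelihood is conjugate to the Beta prior: with 2 successes and 25 failures, the posterior is Beta(10.8+2, 5.4+25) = Beta(12.8, 30.4).

Posterior: Beta(12.8, 30.4)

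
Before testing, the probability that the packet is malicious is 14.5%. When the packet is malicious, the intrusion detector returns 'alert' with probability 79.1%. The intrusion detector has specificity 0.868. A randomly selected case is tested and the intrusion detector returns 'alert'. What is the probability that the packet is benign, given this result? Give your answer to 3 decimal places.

Let H be the event that the packet is malicious. P(H) = 0.145, so P(¬H) = 0.855. With E the 'alert' result, P(E|H) = 0.791 and P(E|¬H) = 0.132.
P(E) = 0.791·0.145 + 0.132·0.855 = 0.11469 + 0.11286 = 0.22756.
By Bayes' theorem, P(H|E) = 0.11469 / 0.22756 = 0.504. Hence P(¬H|E) = 1 − 0.504 = 0.496.

P(¬H | E) ≈ 0.496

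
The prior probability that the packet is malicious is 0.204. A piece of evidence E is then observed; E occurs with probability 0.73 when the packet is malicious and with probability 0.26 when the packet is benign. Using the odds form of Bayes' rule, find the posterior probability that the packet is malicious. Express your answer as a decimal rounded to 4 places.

Posterior probability ≈ 0.4185

Prior odds = 0.204/(1−0.204) = 0.25628.
Likelihood ratio for E = 0.73/0.26 = 2.8077.
Posterior odds = prior odds × LR = 0.71956.
Posterior probability = odds/(1+odds) = 0.71956/1.7196 = 0.4185.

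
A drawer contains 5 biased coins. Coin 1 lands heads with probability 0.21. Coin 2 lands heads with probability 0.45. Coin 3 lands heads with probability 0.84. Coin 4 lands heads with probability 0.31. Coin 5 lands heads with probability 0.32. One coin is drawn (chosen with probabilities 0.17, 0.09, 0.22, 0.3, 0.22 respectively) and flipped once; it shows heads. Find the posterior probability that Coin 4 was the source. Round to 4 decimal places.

Posterior probability ≈ 0.2191

P(heads|C1) = 0.21; P(heads|C2) = 0.45; P(heads|C3) = 0.84; P(heads|C4) = 0.31; P(heads|C5) = 0.32.
Prior × likelihood for each source: 0.17·0.21=0.03570, 0.09·0.45=0.04050, 0.22·0.84=0.1848, 0.3·0.31=0.09300, 0.22·0.32=0.07040. Summing gives P(heads) = 0.42440.
P(Coin 4 | heads) = 0.09300 / 0.42440 = 0.2191.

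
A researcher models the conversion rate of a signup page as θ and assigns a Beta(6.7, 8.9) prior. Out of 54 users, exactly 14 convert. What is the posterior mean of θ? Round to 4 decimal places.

The binomial likelihood is conjugate to the Beta prior: with 14 successes and 40 failures, the posterior is Beta(6.7+14, 8.9+40) = Beta(20.7, 48.9).
E[θ | data] = 20.7/(20.7+48.9) = 0.2974.

Posterior mean ≈ 0.2974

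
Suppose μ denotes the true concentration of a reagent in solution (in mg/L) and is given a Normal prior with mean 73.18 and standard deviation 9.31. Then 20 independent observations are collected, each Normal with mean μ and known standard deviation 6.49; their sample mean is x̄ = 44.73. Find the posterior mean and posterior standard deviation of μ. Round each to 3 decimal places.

With known σ, the Normal prior is conjugate. Weight on the data is w = (n/σ²)/(n/σ² + 1/τ₀²) = 0.474833/(0.474833+0.0115372) = 0.97628.
Posterior mean = w·x̄ + (1−w)·μ₀ = 0.97628·44.73 + 0.023721·73.18 = 45.405. Posterior variance = 1/(0.474833+0.0115372) = 2.05605, so SD = 1.434.

Posterior mean ≈ 45.405; posterior SD ≈ 1.434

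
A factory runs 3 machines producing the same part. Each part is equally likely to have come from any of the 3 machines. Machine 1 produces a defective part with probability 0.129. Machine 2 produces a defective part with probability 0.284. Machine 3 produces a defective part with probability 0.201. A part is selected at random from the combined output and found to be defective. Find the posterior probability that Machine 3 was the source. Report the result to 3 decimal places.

Posterior probability ≈ 0.327

P(defective|M1) = 0.129; P(defective|M2) = 0.284; P(defective|M3) = 0.201.
Prior × likelihood for each source: 0.333333·0.129=0.04300, 0.333333·0.284=0.09467, 0.333333·0.201=0.06700. Summing gives P(defective) = 0.20467.
P(Machine 3 | defective) = 0.06700 / 0.20467 = 0.327.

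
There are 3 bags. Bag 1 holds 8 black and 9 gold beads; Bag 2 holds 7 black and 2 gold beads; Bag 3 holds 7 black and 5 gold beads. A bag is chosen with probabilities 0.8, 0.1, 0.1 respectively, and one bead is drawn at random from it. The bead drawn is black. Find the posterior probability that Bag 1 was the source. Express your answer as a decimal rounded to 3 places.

Tabulate prior·likelihood by source: [1] prior 0.8, lik 0.4706, product 0.3765; [2] prior 0.1, lik 0.7778, product 0.07778; [3] prior 0.1, lik 0.5833, product 0.05833.
Normalizing constant = 0.51258; the posterior for Bag 1 is its product over the sum, 0.3765/0.51258 = 0.734.

Posterior probability ≈ 0.734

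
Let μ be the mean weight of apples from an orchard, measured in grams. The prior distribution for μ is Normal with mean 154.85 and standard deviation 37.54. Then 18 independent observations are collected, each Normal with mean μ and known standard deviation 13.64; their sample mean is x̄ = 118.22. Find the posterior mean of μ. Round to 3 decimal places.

Posterior mean ≈ 118.487

With known σ, the Normal prior is conjugate. Weight on the data is w = (n/σ²)/(n/σ² + 1/τ₀²) = 0.0967484/(0.0967484+0.00070960) = 0.99272.
Posterior mean = w·x̄ + (1−w)·μ₀ = 0.99272·118.22 + 0.0072810·154.85 = 118.487.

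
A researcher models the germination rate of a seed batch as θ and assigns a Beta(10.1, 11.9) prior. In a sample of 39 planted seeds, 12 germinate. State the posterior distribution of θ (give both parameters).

The binomial likelihood is conjugate to the Beta prior: with 12 successes and 27 failures, the posterior is Beta(10.1+12, 11.9+27) = Beta(22.1, 38.9).

Posterior: Beta(22.1, 38.9)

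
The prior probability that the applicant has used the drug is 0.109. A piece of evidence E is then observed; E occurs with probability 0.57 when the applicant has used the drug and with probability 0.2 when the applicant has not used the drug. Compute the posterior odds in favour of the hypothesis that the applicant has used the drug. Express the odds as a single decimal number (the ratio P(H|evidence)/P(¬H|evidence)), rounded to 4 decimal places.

Posterior odds ≈ 0.3487

Prior odds = 0.109/(1−0.109) = 0.12233. In log-odds, ln(0.12233) = -2.1010.
Add log likelihood ratio: ln(2.8500) = 1.0473.
Posterior log-odds = -1.0537, so posterior odds = exp(-1.0537) = 0.34865.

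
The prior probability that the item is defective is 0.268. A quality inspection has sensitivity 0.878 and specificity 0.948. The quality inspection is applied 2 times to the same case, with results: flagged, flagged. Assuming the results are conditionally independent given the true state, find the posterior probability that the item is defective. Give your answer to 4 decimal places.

With H the event that the item is defective, the joint likelihood of the observed sequence is P(data|H) = 0.878·0.878 = 0.77088 and P(data|¬H) = 0.052·0.052 = 0.0027040.
Bayes: P(H|data) = 0.268·0.77088 / (0.268·0.77088 + 0.732·0.0027040) = 0.20660/0.20858 = 0.9905.

Posterior P(H) ≈ 0.9905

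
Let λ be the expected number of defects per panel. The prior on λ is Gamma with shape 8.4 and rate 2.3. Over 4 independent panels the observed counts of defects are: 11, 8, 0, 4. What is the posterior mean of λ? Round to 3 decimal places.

Posterior mean ≈ 4.984

Total count ∑xᵢ = 23 over n = 4 panels.
Gamma is conjugate to the Poisson likelihood: posterior is Gamma(shape = 8.4+23 = 31.4, rate = 2.3+4 = 6.3).
Posterior mean = shape/rate = 31.4/6.3 = 4.984.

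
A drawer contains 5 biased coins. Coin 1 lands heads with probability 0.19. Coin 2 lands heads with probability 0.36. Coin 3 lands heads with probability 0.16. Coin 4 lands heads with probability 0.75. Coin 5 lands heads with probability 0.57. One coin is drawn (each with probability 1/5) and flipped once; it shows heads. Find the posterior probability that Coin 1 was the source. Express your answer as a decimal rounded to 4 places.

P(heads|C1) = 0.19; P(heads|C2) = 0.36; P(heads|C3) = 0.16; P(heads|C4) = 0.75; P(heads|C5) = 0.57.
Prior × likelihood for each source: 0.2·0.19=0.03800, 0.2·0.36=0.07200, 0.2·0.16=0.03200, 0.2·0.75=0.1500, 0.2·0.57=0.1140. Summing gives P(heads) = 0.40600.
P(Coin 1 | heads) = 0.03800 / 0.40600 = 0.0936.

Posterior probability ≈ 0.0936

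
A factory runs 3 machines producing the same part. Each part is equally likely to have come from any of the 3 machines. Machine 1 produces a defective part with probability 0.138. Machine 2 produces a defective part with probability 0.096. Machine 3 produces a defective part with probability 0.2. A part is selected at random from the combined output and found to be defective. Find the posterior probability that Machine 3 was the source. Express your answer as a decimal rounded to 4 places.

Posterior probability ≈ 0.4608

Tabulate prior·likelihood by source: [1] prior 0.333333, lik 0.138, product 0.04600; [2] prior 0.333333, lik 0.096, product 0.03200; [3] prior 0.333333, lik 0.2, product 0.06667.
Normalizing constant = 0.14467; the posterior for Machine 3 is its product over the sum, 0.06667/0.14467 = 0.4608.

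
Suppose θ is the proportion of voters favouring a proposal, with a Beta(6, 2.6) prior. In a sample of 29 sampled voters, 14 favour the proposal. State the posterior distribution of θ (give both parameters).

Observing 14 successes and 15 failures updates Beta(6, 2.6) by adding the success and failure counts to the two shape parameters: α = 6+14 = 20, β = 2.6+15 = 17.6.

Posterior: Beta(20, 17.6)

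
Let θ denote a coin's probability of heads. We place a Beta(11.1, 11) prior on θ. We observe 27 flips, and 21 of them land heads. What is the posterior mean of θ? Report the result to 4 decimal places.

Observing 21 successes and 6 failures updates Beta(11.1, 11) by adding the success and failure counts to the two shape parameters: α = 11.1+21 = 32.1, β = 11+6 = 17.
E[θ | data] = 32.1/(32.1+17) = 0.6538.

Posterior mean ≈ 0.6538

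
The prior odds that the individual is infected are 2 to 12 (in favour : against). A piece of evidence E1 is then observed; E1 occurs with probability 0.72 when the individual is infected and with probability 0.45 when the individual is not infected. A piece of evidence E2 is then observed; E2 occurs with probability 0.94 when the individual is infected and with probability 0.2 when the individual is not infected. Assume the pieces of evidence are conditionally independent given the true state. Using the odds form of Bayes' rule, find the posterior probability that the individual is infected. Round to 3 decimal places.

Posterior probability ≈ 0.556

Prior odds = 2/12 = 0.16667. In log-odds, ln(0.16667) = -1.7918.
Add log likelihood ratios: ln(1.6000) + ln(4.7000) = 2.0176.
Posterior log-odds = 0.22581, so posterior odds = exp(0.22581) = 1.2533. Converting, P(H|E) = 1.2533/2.2533 = 0.556.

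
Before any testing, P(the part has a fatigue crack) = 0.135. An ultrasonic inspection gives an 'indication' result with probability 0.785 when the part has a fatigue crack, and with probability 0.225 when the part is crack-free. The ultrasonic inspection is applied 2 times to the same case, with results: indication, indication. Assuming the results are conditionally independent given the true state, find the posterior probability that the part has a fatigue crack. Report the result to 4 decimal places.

Let H be the event that the part has a fatigue crack; start with P(H) = 0.135. P('indication'|H) = 0.785, P('indication'|¬H) = 0.225.
Update on result 1 ('indication'): P(H) ← 0.785·0.1350 / (0.785·0.1350 + 0.225·0.8650) = 0.10598/0.30060 = 0.3525.
Update on result 2 ('indication'): P(H) ← 0.785·0.3525 / (0.785·0.3525 + 0.225·0.6475) = 0.27675/0.42243 = 0.6551.

Posterior P(H) ≈ 0.6551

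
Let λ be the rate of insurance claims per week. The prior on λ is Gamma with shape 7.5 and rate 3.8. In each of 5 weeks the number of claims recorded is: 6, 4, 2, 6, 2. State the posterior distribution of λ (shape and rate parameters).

The Poisson likelihood adds the total count to the shape and the number of exposure periods to the rate. Here ∑xᵢ = 20 and n = 5, so shape 7.5→27.5 and rate 3.8→8.8.

Posterior: Gamma(shape=27.5, rate=8.8)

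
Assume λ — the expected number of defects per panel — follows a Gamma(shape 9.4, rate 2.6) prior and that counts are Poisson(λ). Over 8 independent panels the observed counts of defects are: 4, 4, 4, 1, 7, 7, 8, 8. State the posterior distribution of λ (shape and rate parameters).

Posterior: Gamma(shape=52.4, rate=10.6)

The Poisson likelihood adds the total count to the shape and the number of exposure periods to the rate. Here ∑xᵢ = 43 and n = 8, so shape 9.4→52.4 and rate 2.6→10.6.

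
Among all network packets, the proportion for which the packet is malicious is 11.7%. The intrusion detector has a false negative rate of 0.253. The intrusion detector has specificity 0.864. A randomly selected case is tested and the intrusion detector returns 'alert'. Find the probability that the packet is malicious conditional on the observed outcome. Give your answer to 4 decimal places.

Let H be the event that the packet is malicious. P(H) = 0.117, so P(¬H) = 0.883. With E the 'alert' result, P(E|H) = 0.747 and P(E|¬H) = 0.136.
P(E) = 0.747·0.117 + 0.136·0.883 = 0.087399 + 0.12009 = 0.20749.
By Bayes' theorem, P(H|E) = 0.087399 / 0.20749 = 0.4212.

P(H | E) ≈ 0.4212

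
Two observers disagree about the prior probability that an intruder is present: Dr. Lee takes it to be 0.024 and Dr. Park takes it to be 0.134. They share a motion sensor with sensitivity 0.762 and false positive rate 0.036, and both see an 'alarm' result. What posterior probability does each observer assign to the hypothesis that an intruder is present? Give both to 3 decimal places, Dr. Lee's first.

Dr. Lee: 0.342; Dr. Park: 0.766

The likelihood ratio for an 'alarm' result is 0.762/0.036 = 21.167.
Dr. Lee: prior odds 0.024/0.976 = 0.024590; posterior odds 0.52049; posterior probability 0.342.
Dr. Park: prior odds 0.134/0.866 = 0.15473; posterior odds 3.2752; posterior probability 0.766.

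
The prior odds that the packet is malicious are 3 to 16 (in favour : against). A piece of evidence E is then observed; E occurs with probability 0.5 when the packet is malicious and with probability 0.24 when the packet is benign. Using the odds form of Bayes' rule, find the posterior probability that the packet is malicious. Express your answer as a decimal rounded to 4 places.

Posterior probability ≈ 0.2809

Prior odds = 3/16 = 0.18750.
Likelihood ratio for E = 0.5/0.24 = 2.0833.
Posterior odds = prior odds × LR = 0.39062.
Posterior probability = odds/(1+odds) = 0.39062/1.3906 = 0.2809.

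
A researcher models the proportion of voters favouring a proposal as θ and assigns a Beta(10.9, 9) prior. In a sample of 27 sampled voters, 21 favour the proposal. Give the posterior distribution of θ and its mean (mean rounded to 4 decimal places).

Posterior: Beta(31.9, 15); mean ≈ 0.6802

Observing 21 successes and 6 failures updates Beta(10.9, 9) by adding the success and failure counts to the two shape parameters: α = 10.9+21 = 31.9, β = 9+6 = 15.
Posterior mean = α/(α+β) = 31.9/46.9 = 0.6802.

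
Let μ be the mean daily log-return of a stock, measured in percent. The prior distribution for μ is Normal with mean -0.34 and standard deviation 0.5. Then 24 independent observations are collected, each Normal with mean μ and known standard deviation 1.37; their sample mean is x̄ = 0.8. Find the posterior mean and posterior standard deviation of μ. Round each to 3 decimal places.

Prior precision 1/τ₀² = 1/0.5² = 4.00000; data precision n/σ² = 24/1.37² = 12.7870.
Posterior precision = 4.00000 + 12.7870 = 16.7870, giving posterior SD = 1/√16.7870 = 0.244.
Posterior mean = (4.00000·-0.34 + 12.7870·0.8) / 16.7870 = 0.528.

Posterior mean ≈ 0.528; posterior SD ≈ 0.244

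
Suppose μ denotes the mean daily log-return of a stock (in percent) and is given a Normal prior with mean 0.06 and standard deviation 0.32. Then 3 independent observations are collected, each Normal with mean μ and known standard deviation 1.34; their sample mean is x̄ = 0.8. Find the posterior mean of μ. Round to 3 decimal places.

With known σ, the Normal prior is conjugate. Weight on the data is w = (n/σ²)/(n/σ² + 1/τ₀²) = 1.67075/(1.67075+9.76562) = 0.14609.
Posterior mean = w·x̄ + (1−w)·μ₀ = 0.14609·0.8 + 0.85391·0.06 = 0.168.

Posterior mean ≈ 0.168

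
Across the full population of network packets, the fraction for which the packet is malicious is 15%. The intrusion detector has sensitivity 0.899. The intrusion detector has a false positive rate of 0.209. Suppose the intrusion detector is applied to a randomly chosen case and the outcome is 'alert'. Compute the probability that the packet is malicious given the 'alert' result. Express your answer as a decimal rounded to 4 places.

Write H for 'the packet is malicious'. Prior odds H:¬H = 0.15/0.85 = 0.17647. For the 'alert' outcome, the likelihood ratio is 0.899/0.209 = 4.3014.
Posterior odds = 0.17647 × 4.3014 = 0.75908, so P(H|E) = 0.75908/(1+0.75908) = 0.4315.

P(H | E) ≈ 0.4315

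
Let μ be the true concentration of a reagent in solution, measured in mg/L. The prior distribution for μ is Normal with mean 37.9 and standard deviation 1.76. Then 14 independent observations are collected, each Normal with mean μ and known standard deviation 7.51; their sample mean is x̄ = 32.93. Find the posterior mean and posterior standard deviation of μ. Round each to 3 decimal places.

Posterior mean ≈ 35.740; posterior SD ≈ 1.323

Prior precision 1/τ₀² = 1/1.76² = 0.322831; data precision n/σ² = 14/7.51² = 0.248227.
Posterior precision = 0.322831 + 0.248227 = 0.571057, giving posterior SD = 1/√0.571057 = 1.323.
Posterior mean = (0.322831·37.9 + 0.248227·32.93) / 0.571057 = 35.740.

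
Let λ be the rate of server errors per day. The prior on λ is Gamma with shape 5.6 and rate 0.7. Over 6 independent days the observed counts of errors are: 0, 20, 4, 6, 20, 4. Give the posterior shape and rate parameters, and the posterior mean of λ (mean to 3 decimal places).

Posterior: Gamma(shape=59.6, rate=6.7); mean ≈ 8.896

Total count ∑xᵢ = 54 over n = 6 days.
Gamma is conjugate to the Poisson likelihood: posterior is Gamma(shape = 5.6+54 = 59.6, rate = 0.7+6 = 6.7).
Posterior mean = shape/rate = 59.6/6.7 = 8.896.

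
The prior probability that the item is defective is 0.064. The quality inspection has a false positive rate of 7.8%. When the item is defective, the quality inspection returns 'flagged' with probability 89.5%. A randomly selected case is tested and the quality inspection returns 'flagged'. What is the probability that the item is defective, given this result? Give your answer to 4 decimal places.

Let H be the event that the item is defective. P(H) = 0.064, so P(¬H) = 0.936. With E the 'flagged' result, P(E|H) = 0.895 and P(E|¬H) = 0.078.
P(E) = 0.895·0.064 + 0.078·0.936 = 0.057280 + 0.073008 = 0.13029.
By Bayes' theorem, P(H|E) = 0.057280 / 0.13029 = 0.4396.

P(H | E) ≈ 0.4396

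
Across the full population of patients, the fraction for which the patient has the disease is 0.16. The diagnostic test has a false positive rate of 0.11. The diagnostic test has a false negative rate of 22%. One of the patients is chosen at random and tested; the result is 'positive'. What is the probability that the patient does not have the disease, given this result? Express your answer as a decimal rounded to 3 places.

Let H be the event that the patient has the disease. P(H) = 0.16, so P(¬H) = 0.84. With E the 'positive' result, P(E|H) = 0.78 and P(E|¬H) = 0.11.
P(E) = 0.78·0.16 + 0.11·0.84 = 0.12480 + 0.092400 = 0.21720.
By Bayes' theorem, P(H|E) = 0.12480 / 0.21720 = 0.575. Hence P(¬H|E) = 1 − 0.575 = 0.425.

P(¬H | E) ≈ 0.425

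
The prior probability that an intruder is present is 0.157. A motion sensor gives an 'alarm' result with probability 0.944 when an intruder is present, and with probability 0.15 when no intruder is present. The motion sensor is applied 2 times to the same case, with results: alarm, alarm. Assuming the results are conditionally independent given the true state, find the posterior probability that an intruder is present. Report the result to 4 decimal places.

With H the event that an intruder is present, the joint likelihood of the observed sequence is P(data|H) = 0.944·0.944 = 0.89114 and P(data|¬H) = 0.15·0.15 = 0.022500.
Bayes: P(H|data) = 0.157·0.89114 / (0.157·0.89114 + 0.843·0.022500) = 0.13991/0.15888 = 0.8806.

Posterior P(H) ≈ 0.8806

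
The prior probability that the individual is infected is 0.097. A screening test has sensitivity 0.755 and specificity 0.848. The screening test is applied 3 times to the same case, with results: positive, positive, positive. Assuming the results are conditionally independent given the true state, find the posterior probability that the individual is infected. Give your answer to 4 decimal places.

Posterior P(H) ≈ 0.9294

Let H be the event that the individual is infected; start with P(H) = 0.097. P('positive'|H) = 0.755, P('positive'|¬H) = 0.152.
Update on result 1 ('positive'): P(H) ← 0.755·0.0970 / (0.755·0.0970 + 0.152·0.9030) = 0.073235/0.21049 = 0.3479.
Update on result 2 ('positive'): P(H) ← 0.755·0.3479 / (0.755·0.3479 + 0.152·0.6521) = 0.26268/0.36180 = 0.7260.
Update on result 3 ('positive'): P(H) ← 0.755·0.7260 / (0.755·0.7260 + 0.152·0.2740) = 0.54817/0.58981 = 0.9294.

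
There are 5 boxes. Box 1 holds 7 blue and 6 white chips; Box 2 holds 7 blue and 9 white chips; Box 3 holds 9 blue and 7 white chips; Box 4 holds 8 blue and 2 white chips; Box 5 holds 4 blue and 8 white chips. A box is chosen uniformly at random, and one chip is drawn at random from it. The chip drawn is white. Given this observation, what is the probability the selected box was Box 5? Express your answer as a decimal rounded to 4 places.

P(white|Box 1) = 0.4615; P(white|Box 2) = 0.5625; P(white|Box 3) = 0.4375; P(white|Box 4) = 0.2; P(white|Box 5) = 0.6667.
Prior × likelihood for each source: 0.2·0.4615=0.09231, 0.2·0.5625=0.1125, 0.2·0.4375=0.08750, 0.2·0.2=0.04000, 0.2·0.6667=0.1333. Summing gives P(white) = 0.46564.
P(Box 5 | white) = 0.1333 / 0.46564 = 0.2863.

Posterior probability ≈ 0.2863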